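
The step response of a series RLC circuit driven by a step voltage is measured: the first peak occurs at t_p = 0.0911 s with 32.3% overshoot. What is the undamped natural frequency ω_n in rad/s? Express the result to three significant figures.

ω_n ≈ 36.6 rad/s

From the overshoot, ζ = −ln(OS)/√(π²+ln²(OS)) = 0.338.
t_p = π/ω_d ⇒ ω_d = 34.5 rad/s; then ω_n = ω_d/√(1−ζ²) = 36.6 rad/s.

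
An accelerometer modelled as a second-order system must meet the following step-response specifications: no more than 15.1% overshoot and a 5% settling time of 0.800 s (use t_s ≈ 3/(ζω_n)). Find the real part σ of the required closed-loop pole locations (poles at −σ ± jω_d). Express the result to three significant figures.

The settling-time spec alone fixes σ = ζω_n = 3/t_s = 3/0.800 = 3.75.
(Overshoot then fixes ζ = 0.516 and hence ω_d = σ·√(1−ζ²)/ζ = 6.23 rad/s.)

σ ≈ 3.75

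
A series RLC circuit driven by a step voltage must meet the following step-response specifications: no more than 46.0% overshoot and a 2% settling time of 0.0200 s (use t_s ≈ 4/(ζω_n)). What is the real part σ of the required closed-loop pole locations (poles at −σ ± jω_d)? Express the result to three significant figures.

The settling-time spec alone fixes σ = ζω_n = 4/t_s = 4/0.0200 = 200.
(Overshoot then fixes ζ = 0.240 and hence ω_d = σ·√(1−ζ²)/ζ = 809 rad/s.)

σ ≈ 200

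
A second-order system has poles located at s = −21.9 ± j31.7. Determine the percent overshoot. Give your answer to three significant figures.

The poles are at −σ ± jω_d with σ = 21.9 and ω_d = 31.7, so ω_n = √(σ²+ω_d²) = 38.5 rad/s and ζ = σ/ω_n = 0.568.
%OS = 100 e^{−πζ/√(1−ζ²)} with ζ = 0.568 gives 11.4%.

%OS ≈ 11.4%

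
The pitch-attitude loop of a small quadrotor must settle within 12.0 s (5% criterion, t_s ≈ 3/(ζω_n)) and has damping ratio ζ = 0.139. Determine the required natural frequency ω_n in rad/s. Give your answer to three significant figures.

ω_n ≈ 1.80 rad/s

Rearranging t_s ≈ 3/(ζω_n) gives ω_n = 3/(ζ·t_s) = 3/(0.139 × 12.0) = 1.80 rad/s.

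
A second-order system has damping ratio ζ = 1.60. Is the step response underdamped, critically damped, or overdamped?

overdamped

Since ζ = 1.60 > 1, the system is overdamped.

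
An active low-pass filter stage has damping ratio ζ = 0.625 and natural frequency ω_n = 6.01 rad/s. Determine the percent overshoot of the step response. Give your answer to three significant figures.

%OS ≈ 8.08%

For an underdamped second-order system, %OS = 100·exp(−πζ/√(1−ζ²)).
πζ/√(1−ζ²) = π·0.625/√(1−0.391) = 2.515, so %OS = 100·e^(−2.515) = 8.08%.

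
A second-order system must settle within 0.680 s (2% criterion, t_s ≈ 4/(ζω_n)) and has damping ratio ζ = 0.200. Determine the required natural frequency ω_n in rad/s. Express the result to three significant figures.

ω_n ≈ 29.4 rad/s

Rearranging t_s ≈ 4/(ζω_n) gives ω_n = 4/(ζ·t_s) = 4/(0.200 × 0.680) = 29.4 rad/s.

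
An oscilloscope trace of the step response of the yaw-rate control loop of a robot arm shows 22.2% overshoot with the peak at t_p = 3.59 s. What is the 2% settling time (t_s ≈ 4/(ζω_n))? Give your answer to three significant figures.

t_s ≈ 9.54 s

From the overshoot, ζ = −ln(OS)/√(π²+ln²(OS)) = 0.432.
t_p = π/ω_d ⇒ ω_d = 0.875 rad/s; then ω_n = ω_d/√(1−ζ²) = 0.970 rad/s.
t_s ≈ 4/(ζω_n) = 4/(0.432·0.970) = 9.54 s.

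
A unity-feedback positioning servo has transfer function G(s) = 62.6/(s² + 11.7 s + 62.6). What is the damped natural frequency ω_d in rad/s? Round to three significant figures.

Comparing the denominator to s² + 2ζω_n s + ω_n²: ω_n = √62.6 = 7.91 rad/s, and 2ζω_n = 11.7 so ζ = 11.7/(2·7.91) = 0.739.
The damped frequency ω_d = ω_n√(1−ζ²) = 5.33 rad/s.

ω_d ≈ 5.33 rad/s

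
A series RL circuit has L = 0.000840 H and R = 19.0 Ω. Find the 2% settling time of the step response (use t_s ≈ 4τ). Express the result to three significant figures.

τ = L/R = 0.000840/19.0 = 0.0000442 s.
t_s ≈ 4τ = 0.000177 s.

t_s ≈ 0.000177 s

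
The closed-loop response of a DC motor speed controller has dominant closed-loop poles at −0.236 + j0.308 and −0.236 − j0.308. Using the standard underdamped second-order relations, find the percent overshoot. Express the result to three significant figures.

%OS ≈ 9.01%

The poles are at −σ ± jω_d with σ = 0.236 and ω_d = 0.308, so ω_n = √(σ²+ω_d²) = 0.388 rad/s and ζ = σ/ω_n = 0.608.
Overshoot: exp(−π·0.608/√(1−0.608²)) = 0.0901, i.e. 9.01%.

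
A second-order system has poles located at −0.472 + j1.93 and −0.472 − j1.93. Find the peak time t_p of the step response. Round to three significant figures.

t_p ≈ 1.63 s

t_p = π/ω_d with ω_d = 1.93 (the imaginary part), so t_p = 1.63 s.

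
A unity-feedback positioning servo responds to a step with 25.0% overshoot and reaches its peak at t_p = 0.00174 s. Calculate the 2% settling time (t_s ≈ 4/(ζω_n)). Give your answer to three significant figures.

From the overshoot, ζ = −ln(OS)/√(π²+ln²(OS)) = 0.404.
From t_p = π/ω_d, ω_d = π/0.00174 = 1810 rad/s, so ω_n = ω_d/√(1−ζ²) = 1970 rad/s.
t_s ≈ 4/(ζω_n) = 4/(0.404·1970) = 0.00502 s.

t_s ≈ 0.00502 s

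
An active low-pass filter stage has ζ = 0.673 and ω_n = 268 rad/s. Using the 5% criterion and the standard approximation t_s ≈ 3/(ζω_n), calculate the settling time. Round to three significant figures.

t_s ≈ 3/(ζω_n) = 3/(0.673 × 268) = 0.0166 s.

t_s ≈ 0.0166 s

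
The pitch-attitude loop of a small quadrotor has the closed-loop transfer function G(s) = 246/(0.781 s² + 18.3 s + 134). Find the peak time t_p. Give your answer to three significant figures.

t_p ≈ 0.536 s

Dividing through by 0.781: denominator becomes s² + 23.43 s + 171.6.
So ω_n = √171.6 = 13.1 rad/s and ζ = 23.43/(2·13.1) = 0.894.
The damped frequency ω_d = ω_n√(1−ζ²) = 5.86 rad/s. t_p = π/ω_d = 0.536 s.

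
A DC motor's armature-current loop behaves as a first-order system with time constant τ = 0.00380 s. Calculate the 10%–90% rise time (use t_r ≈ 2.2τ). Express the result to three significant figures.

t_r ≈ 2.2τ = 0.00836 s.

t_r ≈ 0.00836 s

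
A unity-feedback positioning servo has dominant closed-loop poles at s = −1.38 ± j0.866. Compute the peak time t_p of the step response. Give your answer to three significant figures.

t_p = π/ω_d with ω_d = 0.866 (the imaginary part), so t_p = 3.63 s.

t_p ≈ 3.63 s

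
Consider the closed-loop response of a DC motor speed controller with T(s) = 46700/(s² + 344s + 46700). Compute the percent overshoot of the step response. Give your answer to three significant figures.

%OS ≈ 1.61%

Comparing the denominator to s² + 2ζω_n s + ω_n²: ω_n = √46700 = 216 rad/s, and 2ζω_n = 344 so ζ = 344/(2·216) = 0.796.
%OS = 100 e^{−πζ/√(1−ζ²)} with ζ = 0.796 gives 1.61%.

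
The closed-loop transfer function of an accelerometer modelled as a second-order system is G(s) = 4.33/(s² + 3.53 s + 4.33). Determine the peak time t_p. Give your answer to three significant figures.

t_p ≈ 2.85 s

ω_n = √4.33 = 2.08 rad/s; ζ = 3.53/(2·2.08) = 0.848.
The damped frequency ω_d = ω_n√(1−ζ²) = 1.10 rad/s. Then t_p = π/ω_d = 2.85 s.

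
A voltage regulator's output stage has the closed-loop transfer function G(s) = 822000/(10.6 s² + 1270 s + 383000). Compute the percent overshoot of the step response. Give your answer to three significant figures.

Dividing through by 10.6: denominator becomes s² + 119.8 s + 36130.
So ω_n = √36130 = 190 rad/s and ζ = 119.8/(2·190) = 0.315.
Overshoot: exp(−π·0.315/√(1−0.315²)) = 0.352, i.e. 35.2%.

%OS ≈ 35.2%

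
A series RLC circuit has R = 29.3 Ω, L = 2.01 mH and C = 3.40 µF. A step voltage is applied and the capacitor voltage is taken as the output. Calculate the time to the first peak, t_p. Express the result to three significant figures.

t_p ≈ 0.000325 s

For a series RLC circuit (capacitor voltage as output), ω_n = 1/√(LC) = 1/√(2.01 mH · 3.40 µF) = 12100 rad/s.
ζ = (R/2)·√(C/L) = (29.3/2)·√(3.40 µF/2.01 mH) = 0.603.
ω_d = ω_n√(1−ζ²) = 9650 rad/s. t_p = π/ω_d = 0.000325 s.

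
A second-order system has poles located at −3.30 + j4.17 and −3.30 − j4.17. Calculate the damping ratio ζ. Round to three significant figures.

The poles are at −σ ± jω_d with σ = 3.30 and ω_d = 4.17, so ω_n = √(σ²+ω_d²) = 5.32 rad/s and ζ = σ/ω_n = 0.621.

ζ ≈ 0.621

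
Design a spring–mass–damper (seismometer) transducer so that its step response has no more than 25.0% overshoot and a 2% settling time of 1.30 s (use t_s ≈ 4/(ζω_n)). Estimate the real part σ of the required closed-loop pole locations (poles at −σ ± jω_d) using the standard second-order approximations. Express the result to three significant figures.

The settling-time spec alone fixes σ = ζω_n = 4/t_s = 4/1.30 = 3.08.
(Overshoot then fixes ζ = 0.404 and hence ω_d = σ·√(1−ζ²)/ζ = 6.97 rad/s.)

σ ≈ 3.08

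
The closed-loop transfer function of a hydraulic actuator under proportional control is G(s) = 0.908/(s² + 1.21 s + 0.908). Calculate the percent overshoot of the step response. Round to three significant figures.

ω_n = √0.908 = 0.953 rad/s; ζ = 1.21/(2·0.953) = 0.635.
Overshoot: exp(−π·0.635/√(1−0.635²)) = 0.0756, i.e. 7.56%.

%OS ≈ 7.56%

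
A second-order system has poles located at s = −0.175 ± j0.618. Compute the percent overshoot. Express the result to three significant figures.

|pole| = ω_n = √(0.175² + 0.618²) = 0.642 rad/s; ζ = cos θ = σ/ω_n = 0.272.
Overshoot: exp(−π·0.272/√(1−0.272²)) = 0.411, i.e. 41.1%.

%OS ≈ 41.1%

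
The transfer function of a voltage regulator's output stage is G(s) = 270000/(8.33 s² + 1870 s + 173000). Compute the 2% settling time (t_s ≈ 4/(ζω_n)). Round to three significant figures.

t_s ≈ 0.0356 s

Dividing through by 8.33: denominator becomes s² + 224.5 s + 20770.
So ω_n = √20770 = 144 rad/s and ζ = 224.5/(2·144) = 0.779.
t_s ≈ 4/(ζω_n) = 0.0356 s.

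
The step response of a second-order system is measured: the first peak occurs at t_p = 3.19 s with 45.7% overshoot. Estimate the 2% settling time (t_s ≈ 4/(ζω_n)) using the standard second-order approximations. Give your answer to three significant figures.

t_s ≈ 16.3 s

ζ from %OS: ζ = |ln 0.457|/√(π²+ln²0.457) = 0.242.
t_p = π/ω_d ⇒ ω_d = 0.985 rad/s; then ω_n = ω_d/√(1−ζ²) = 1.01 rad/s.
t_s ≈ 4/(ζω_n) = 4/(0.242·1.01) = 16.3 s.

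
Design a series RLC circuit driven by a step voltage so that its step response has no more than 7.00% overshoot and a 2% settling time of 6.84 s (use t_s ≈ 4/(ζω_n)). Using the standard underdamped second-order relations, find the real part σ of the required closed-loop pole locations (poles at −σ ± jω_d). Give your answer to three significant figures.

The settling-time spec alone fixes σ = ζω_n = 4/t_s = 4/6.84 = 0.585.
(Overshoot then fixes ζ = 0.646 and hence ω_d = σ·√(1−ζ²)/ζ = 0.691 rad/s.)

σ ≈ 0.585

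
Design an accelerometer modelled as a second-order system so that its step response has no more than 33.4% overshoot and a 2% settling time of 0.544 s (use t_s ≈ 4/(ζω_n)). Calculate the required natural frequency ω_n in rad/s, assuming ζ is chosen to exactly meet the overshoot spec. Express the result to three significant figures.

From %OS = 100·exp(−πζ/√(1−ζ²)), invert to get ζ = −ln(OS)/√(π² + ln²(OS)) with OS = 0.334.
−ln 0.334 = 1.097, so ζ = 1.097/√(π² + 1.203) = 0.330.
Then ω_n = 4/(ζ t_s) = 4/(0.330 × 0.544) = 22.3 rad/s.

ω_n ≈ 22.3 rad/s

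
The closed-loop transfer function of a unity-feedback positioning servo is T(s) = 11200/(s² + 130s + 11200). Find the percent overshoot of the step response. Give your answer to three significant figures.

%OS ≈ 8.67%

ω_n = √11200 = 106 rad/s; ζ = 130/(2·106) = 0.614.
%OS = 100·exp(−πζ/√(1−ζ²)) = 8.67%.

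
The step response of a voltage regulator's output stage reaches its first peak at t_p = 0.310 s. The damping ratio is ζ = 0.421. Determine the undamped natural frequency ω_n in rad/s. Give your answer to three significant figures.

ω_n ≈ 11.2 rad/s

Peak time t_p = π/ω_d, so ω_d = π/t_p = π/0.310 = 10.1 rad/s.
ω_n = ω_d/√(1−ζ²) = 10.1/√0.823 = 11.2 rad/s.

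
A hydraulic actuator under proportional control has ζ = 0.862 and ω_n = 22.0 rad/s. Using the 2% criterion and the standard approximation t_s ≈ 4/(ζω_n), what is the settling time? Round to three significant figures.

t_s ≈ 0.211 s

t_s ≈ 4/(ζω_n) = 4/(0.862 × 22.0) = 0.211 s.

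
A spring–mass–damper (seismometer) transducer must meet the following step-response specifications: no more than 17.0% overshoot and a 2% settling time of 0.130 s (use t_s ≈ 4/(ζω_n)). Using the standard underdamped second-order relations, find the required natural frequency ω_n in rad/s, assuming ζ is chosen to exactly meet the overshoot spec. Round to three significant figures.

Inverting the overshoot relation: ζ = |ln 0.170|/√(π² + ln²0.170) = 0.491.
Then ω_n = 4/(ζ t_s) = 4/(0.491 × 0.130) = 62.6 rad/s.

ω_n ≈ 62.6 rad/s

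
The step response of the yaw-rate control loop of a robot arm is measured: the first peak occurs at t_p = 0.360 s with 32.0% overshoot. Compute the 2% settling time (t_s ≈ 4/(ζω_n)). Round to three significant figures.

t_s ≈ 1.26 s

The overshoot fixes ζ = −ln(OS)/√(π²+ln²(OS)) = 0.341.
t_p = π/ω_d ⇒ ω_d = 8.73 rad/s; then ω_n = ω_d/√(1−ζ²) = 9.28 rad/s.
t_s ≈ 4/(ζω_n) = 4/(0.341·9.28) = 1.26 s.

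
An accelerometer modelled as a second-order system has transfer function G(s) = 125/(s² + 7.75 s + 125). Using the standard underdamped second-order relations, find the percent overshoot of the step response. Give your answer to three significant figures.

%OS ≈ 31.3%

ω_n = √125 = 11.2 rad/s; ζ = 7.75/(2·11.2) = 0.347.
%OS = 100·exp(−πζ/√(1−ζ²)) = 31.3%.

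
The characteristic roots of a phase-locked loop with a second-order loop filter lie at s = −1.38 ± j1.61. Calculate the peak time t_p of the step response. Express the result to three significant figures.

t_p ≈ 1.95 s

t_p = π/ω_d with ω_d = 1.61 (the imaginary part), so t_p = 1.95 s.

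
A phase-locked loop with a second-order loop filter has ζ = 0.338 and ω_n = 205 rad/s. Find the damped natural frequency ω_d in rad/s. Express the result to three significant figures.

ω_d = ω_n√(1−ζ²) = 205·√0.886 = 193 rad/s.

ω_d ≈ 193 rad/s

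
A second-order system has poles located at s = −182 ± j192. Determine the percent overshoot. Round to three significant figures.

The poles are at −σ ± jω_d with σ = 182 and ω_d = 192, so ω_n = √(σ²+ω_d²) = 265 rad/s and ζ = σ/ω_n = 0.688.
%OS = 100 e^{−πζ/√(1−ζ²)} with ζ = 0.688 gives 5.09%.

%OS ≈ 5.09%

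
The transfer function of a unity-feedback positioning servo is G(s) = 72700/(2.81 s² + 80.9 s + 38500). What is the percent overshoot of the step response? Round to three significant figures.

%OS ≈ 67.8%

Dividing through by 2.81: denominator becomes s² + 28.79 s + 13700.
So ω_n = √13700 = 117 rad/s and ζ = 28.79/(2·117) = 0.123.
%OS = 100·exp(−πζ/√(1−ζ²)) = 67.8%.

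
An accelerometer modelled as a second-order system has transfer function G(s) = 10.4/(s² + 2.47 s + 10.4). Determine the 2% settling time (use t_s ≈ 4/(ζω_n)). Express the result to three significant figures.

t_s ≈ 3.24 s

ω_n = √10.4 = 3.22 rad/s; ζ = 2.47/(2·3.22) = 0.383.
t_s ≈ 4/(ζω_n) = 4/(0.383·3.22) = 3.24 s.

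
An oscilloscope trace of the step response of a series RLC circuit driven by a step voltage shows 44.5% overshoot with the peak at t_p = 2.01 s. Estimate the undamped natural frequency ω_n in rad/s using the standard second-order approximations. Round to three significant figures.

The overshoot fixes ζ = −ln(OS)/√(π²+ln²(OS)) = 0.250.
t_p = π/ω_d ⇒ ω_d = 1.56 rad/s; then ω_n = ω_d/√(1−ζ²) = 1.61 rad/s.

ω_n ≈ 1.61 rad/s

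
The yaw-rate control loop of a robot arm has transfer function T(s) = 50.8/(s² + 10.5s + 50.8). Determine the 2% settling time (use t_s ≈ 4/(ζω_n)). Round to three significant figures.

Comparing the denominator to s² + 2ζω_n s + ω_n²: ω_n = √50.8 = 7.13 rad/s, and 2ζω_n = 10.5 so ζ = 10.5/(2·7.13) = 0.737.
t_s ≈ 4/(ζω_n) = 4/(0.737·7.13) = 0.762 s.

t_s ≈ 0.762 s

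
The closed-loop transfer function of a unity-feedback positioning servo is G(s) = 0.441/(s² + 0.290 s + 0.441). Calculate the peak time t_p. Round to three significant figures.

t_p ≈ 4.85 s

Comparing the denominator to s² + 2ζω_n s + ω_n²: ω_n = √0.441 = 0.664 rad/s, and 2ζω_n = 0.290 so ζ = 0.290/(2·0.664) = 0.218.
ω_d = ω_n√(1−ζ²) = 0.648 rad/s. Then t_p = π/ω_d = 4.85 s.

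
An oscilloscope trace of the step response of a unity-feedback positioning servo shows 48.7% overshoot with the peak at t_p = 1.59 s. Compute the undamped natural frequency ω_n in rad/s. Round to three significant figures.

ω_n ≈ 2.03 rad/s

The overshoot fixes ζ = −ln(OS)/√(π²+ln²(OS)) = 0.223.
From t_p = π/ω_d, ω_d = π/1.59 = 1.98 rad/s, so ω_n = ω_d/√(1−ζ²) = 2.03 rad/s.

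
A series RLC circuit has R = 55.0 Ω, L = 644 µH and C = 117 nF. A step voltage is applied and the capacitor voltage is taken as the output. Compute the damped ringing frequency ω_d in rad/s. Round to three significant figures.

For a series RLC circuit (capacitor voltage as output), ω_n = 1/√(LC) = 1/√(644 µH · 117 nF) = 115000 rad/s.
ζ = (R/2)·√(C/L) = (55.0/2)·√(117 nF/644 µH) = 0.371.
ω_d = ω_n√(1−ζ²) = 107000 rad/s.

ω_d ≈ 107000 rad/s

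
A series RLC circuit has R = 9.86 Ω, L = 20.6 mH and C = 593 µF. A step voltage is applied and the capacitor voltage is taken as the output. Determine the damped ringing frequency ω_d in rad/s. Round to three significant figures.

For a series RLC circuit (capacitor voltage as output), ω_n = 1/√(LC) = 1/√(20.6 mH · 593 µF) = 286 rad/s.
ζ = (R/2)·√(C/L) = (9.86/2)·√(593 µF/20.6 mH) = 0.836.
ω_d = ω_n√(1−ζ²) = 157 rad/s.

ω_d ≈ 157 rad/s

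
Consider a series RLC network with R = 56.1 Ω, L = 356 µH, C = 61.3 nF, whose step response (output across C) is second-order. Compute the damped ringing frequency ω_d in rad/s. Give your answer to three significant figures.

ω_d ≈ 199000 rad/s

For a series RLC circuit (capacitor voltage as output), ω_n = 1/√(LC) = 1/√(356 µH · 61.3 nF) = 214000 rad/s.
ζ = (R/2)·√(C/L) = (56.1/2)·√(61.3 nF/356 µH) = 0.368.
ω_d = ω_n√(1−ζ²) = 199000 rad/s.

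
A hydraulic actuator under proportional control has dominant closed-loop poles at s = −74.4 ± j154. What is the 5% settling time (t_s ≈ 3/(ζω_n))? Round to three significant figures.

For poles at −σ ± jω_d, ζω_n = σ = 74.4, so t_s ≈ 3/σ = 0.0403 s.

t_s ≈ 0.0403 s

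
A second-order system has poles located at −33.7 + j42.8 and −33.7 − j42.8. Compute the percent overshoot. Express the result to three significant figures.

%OS ≈ 8.43%

With σ = 33.7, ω_d = 42.8: ω_n = √(σ²+ω_d²) = 54.5 rad/s, ζ = σ/ω_n = 0.619.
%OS = 100·exp(−πζ/√(1−ζ²)) = 8.43%.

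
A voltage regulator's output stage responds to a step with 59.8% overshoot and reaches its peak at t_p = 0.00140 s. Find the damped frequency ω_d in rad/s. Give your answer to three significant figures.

ω_d ≈ 2240 rad/s

t_p = π/ω_d, so ω_d = π/0.00140 = 2240 rad/s.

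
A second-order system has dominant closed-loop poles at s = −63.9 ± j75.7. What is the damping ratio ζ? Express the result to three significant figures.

|pole| = ω_n = √(63.9² + 75.7²) = 99.1 rad/s; ζ = cos θ = σ/ω_n = 0.645.

ζ ≈ 0.645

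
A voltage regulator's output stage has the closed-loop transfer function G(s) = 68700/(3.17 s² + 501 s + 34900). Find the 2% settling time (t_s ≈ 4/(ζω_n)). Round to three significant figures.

t_s ≈ 0.0506 s

Dividing through by 3.17: denominator becomes s² + 158.0 s + 11010.
So ω_n = √11010 = 105 rad/s and ζ = 158.0/(2·105) = 0.753.
t_s ≈ 4/(ζω_n) = 0.0506 s.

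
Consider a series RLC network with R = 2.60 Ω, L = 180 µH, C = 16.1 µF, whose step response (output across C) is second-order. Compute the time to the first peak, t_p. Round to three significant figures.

t_p ≈ 0.000184 s

For a series RLC circuit (capacitor voltage as output), ω_n = 1/√(LC) = 1/√(180 µH · 16.1 µF) = 18600 rad/s.
ζ = (R/2)·√(C/L) = (2.60/2)·√(16.1 µF/180 µH) = 0.389.
ω_d = 18600·√(1 − 0.389²) = 17100 rad/s. t_p = π/ω_d = 0.000184 s.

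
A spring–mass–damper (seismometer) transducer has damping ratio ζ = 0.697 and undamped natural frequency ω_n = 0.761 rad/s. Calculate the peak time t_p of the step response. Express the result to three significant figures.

The damped frequency is ω_d = ω_n√(1−ζ²) = 0.761·√(1−0.486) = 0.546 rad/s.
Peak time t_p = π/ω_d = π/0.546 = 5.76 s.

t_p ≈ 5.76 s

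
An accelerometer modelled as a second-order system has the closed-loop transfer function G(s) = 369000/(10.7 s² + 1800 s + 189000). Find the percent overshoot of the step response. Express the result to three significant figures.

Dividing through by 10.7: denominator becomes s² + 168.2 s + 17660.
So ω_n = √17660 = 133 rad/s and ζ = 168.2/(2·133) = 0.633.
%OS = 100 e^{−πζ/√(1−ζ²)} with ζ = 0.633 gives 7.67%.

%OS ≈ 7.67%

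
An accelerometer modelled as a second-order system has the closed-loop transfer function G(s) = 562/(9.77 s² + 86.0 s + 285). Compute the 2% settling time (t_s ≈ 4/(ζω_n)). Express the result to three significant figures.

t_s ≈ 0.909 s

Dividing through by 9.77: denominator becomes s² + 8.802 s + 29.17.
So ω_n = √29.17 = 5.40 rad/s and ζ = 8.802/(2·5.40) = 0.815.
t_s ≈ 4/(ζω_n) = 0.909 s.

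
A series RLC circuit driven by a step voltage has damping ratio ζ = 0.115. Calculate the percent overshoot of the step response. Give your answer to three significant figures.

For an underdamped second-order system, %OS = 100·exp(−πζ/√(1−ζ²)).
πζ/√(1−ζ²) = π·0.115/√(1−0.0132) = 0.3637, so %OS = 100·e^(−0.3637) = 69.5%.

%OS ≈ 69.5%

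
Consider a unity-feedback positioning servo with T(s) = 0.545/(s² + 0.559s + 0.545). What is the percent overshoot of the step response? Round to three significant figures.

%OS ≈ 27.7%

Matching coefficients with s² + 2ζω_n s + ω_n² gives ω_n² = 0.545 ⇒ ω_n = 0.738 rad/s, and ζ = 0.559/(2ω_n) = 0.379.
%OS = 100·exp(−πζ/√(1−ζ²)) = 27.7%.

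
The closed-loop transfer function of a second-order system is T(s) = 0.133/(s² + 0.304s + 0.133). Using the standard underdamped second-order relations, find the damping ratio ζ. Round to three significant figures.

ζ ≈ 0.417

ω_n = √0.133 = 0.365 rad/s; ζ = 0.304/(2·0.365) = 0.417.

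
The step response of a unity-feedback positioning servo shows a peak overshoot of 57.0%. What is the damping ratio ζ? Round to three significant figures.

ζ ≈ 0.176

Inverting the overshoot relation: ζ = |ln 0.570|/√(π² + ln²0.570) = 0.176.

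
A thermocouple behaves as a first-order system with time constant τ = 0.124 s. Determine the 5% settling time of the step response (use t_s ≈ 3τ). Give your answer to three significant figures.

t_s ≈ 0.372 s

t_s ≈ 3τ = 0.372 s.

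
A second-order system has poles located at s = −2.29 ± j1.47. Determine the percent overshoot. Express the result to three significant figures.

%OS ≈ 0.749%

|pole| = ω_n = √(2.29² + 1.47²) = 2.72 rad/s; ζ = cos θ = σ/ω_n = 0.842.
%OS = 100·exp(−πζ/√(1−ζ²)) = 0.749%.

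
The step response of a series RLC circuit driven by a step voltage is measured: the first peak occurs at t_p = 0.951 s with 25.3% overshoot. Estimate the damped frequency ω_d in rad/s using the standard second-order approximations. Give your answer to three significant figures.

ω_d ≈ 3.30 rad/s

t_p = π/ω_d, so ω_d = π/0.951 = 3.30 rad/s.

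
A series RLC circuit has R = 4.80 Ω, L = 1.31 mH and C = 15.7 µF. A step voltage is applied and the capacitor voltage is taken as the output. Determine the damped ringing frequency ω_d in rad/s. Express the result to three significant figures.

ω_d ≈ 6730 rad/s

For a series RLC circuit (capacitor voltage as output), ω_n = 1/√(LC) = 1/√(1.31 mH · 15.7 µF) = 6970 rad/s.
ζ = (R/2)·√(C/L) = (4.80/2)·√(15.7 µF/1.31 mH) = 0.263.
The damped frequency ω_d = ω_n√(1−ζ²) = 6730 rad/s.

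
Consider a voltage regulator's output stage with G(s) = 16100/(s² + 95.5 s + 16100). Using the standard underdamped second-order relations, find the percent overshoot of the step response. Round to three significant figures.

Matching coefficients with s² + 2ζω_n s + ω_n² gives ω_n² = 16100 ⇒ ω_n = 127 rad/s, and ζ = 95.5/(2ω_n) = 0.376.
%OS = 100 e^{−πζ/√(1−ζ²)} with ζ = 0.376 gives 27.9%.

%OS ≈ 27.9%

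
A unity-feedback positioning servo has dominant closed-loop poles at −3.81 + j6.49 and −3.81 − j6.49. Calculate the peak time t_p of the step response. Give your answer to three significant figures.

t_p = π/ω_d with ω_d = 6.49 (the imaginary part), so t_p = 0.484 s.

t_p ≈ 0.484 s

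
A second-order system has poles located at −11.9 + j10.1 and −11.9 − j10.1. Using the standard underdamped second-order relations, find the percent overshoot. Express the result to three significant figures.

The poles are at −σ ± jω_d with σ = 11.9 and ω_d = 10.1, so ω_n = √(σ²+ω_d²) = 15.6 rad/s and ζ = σ/ω_n = 0.762.
%OS = 100 e^{−πζ/√(1−ζ²)} with ζ = 0.762 gives 2.47%.

%OS ≈ 2.47%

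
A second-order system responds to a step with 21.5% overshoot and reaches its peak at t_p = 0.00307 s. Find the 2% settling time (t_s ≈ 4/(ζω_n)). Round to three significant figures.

The overshoot fixes ζ = −ln(OS)/√(π²+ln²(OS)) = 0.439.
From t_p = π/ω_d, ω_d = π/0.00307 = 1020 rad/s, so ω_n = ω_d/√(1−ζ²) = 1140 rad/s.
t_s ≈ 4/(ζω_n) = 4/(0.439·1140) = 0.00799 s.

t_s ≈ 0.00799 s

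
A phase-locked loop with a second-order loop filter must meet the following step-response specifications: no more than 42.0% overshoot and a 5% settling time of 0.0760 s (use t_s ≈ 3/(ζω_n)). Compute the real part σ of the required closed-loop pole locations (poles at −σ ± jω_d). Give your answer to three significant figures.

σ ≈ 39.5

The settling-time spec alone fixes σ = ζω_n = 3/t_s = 3/0.0760 = 39.5.
(Overshoot then fixes ζ = 0.266 and hence ω_d = σ·√(1−ζ²)/ζ = 143 rad/s.)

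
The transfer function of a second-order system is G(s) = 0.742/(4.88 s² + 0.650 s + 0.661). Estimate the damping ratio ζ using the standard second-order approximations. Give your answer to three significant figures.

ζ ≈ 0.181

Dividing through by 4.88: denominator becomes s² + 0.1332 s + 0.1355.
So ω_n = √0.1355 = 0.368 rad/s and ζ = 0.1332/(2·0.368) = 0.181.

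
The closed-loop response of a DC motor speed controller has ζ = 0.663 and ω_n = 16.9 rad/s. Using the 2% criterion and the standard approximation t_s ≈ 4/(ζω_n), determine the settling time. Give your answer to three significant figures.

t_s ≈ 0.357 s

t_s ≈ 4/(ζω_n) = 4/(0.663 × 16.9) = 0.357 s.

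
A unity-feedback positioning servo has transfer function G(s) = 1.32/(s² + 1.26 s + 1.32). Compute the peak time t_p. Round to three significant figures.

ω_n = √1.32 = 1.15 rad/s; ζ = 1.26/(2·1.15) = 0.548.
ω_d = 1.15·√(1 − 0.548²) = 0.961 rad/s. Then t_p = π/ω_d = 3.27 s.

t_p ≈ 3.27 s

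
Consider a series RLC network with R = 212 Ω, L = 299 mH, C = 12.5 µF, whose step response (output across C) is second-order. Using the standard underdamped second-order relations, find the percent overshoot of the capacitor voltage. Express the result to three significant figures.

For a series RLC circuit (capacitor voltage as output), ω_n = 1/√(LC) = 1/√(299 mH · 12.5 µF) = 517 rad/s.
ζ = (R/2)·√(C/L) = (212/2)·√(12.5 µF/299 mH) = 0.685.
%OS = 100·exp(−πζ/√(1−ζ²)) = 5.20%.

%OS ≈ 5.20%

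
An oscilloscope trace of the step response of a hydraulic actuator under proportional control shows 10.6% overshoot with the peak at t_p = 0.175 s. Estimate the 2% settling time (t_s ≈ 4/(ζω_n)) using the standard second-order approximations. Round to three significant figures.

t_s ≈ 0.312 s

From the overshoot, ζ = −ln(OS)/√(π²+ln²(OS)) = 0.581.
t_p = π/ω_d ⇒ ω_d = 18.0 rad/s; then ω_n = ω_d/√(1−ζ²) = 22.1 rad/s.
t_s ≈ 4/(ζω_n) = 4/(0.581·22.1) = 0.312 s.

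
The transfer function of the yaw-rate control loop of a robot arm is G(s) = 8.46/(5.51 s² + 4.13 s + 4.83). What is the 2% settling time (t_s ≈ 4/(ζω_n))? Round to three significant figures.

t_s ≈ 10.7 s

Dividing through by 5.51: denominator becomes s² + 0.7495 s + 0.8766.
So ω_n = √0.8766 = 0.936 rad/s and ζ = 0.7495/(2·0.936) = 0.400.
t_s ≈ 4/(ζω_n) = 10.7 s.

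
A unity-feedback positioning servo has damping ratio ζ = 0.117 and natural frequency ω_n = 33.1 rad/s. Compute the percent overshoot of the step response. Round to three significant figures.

%OS ≈ 69.1%

For an underdamped second-order system, %OS = 100·exp(−πζ/√(1−ζ²)).
πζ/√(1−ζ²) = π·0.117/√(1−0.0137) = 0.3701, so %OS = 100·e^(−0.3701) = 69.1%.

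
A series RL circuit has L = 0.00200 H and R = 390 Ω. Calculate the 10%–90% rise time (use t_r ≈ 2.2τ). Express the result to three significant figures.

τ = L/R = 0.00200/390 = 0.00000513 s.
t_r ≈ 2.2τ = 0.0000113 s.

t_r ≈ 0.0000113 s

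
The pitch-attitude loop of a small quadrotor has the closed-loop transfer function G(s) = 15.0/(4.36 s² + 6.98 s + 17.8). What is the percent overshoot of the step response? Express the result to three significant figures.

Dividing through by 4.36: denominator becomes s² + 1.601 s + 4.083.
So ω_n = √4.083 = 2.02 rad/s and ζ = 1.601/(2·2.02) = 0.396.
%OS = 100 e^{−πζ/√(1−ζ²)} with ζ = 0.396 gives 25.8%.

%OS ≈ 25.8%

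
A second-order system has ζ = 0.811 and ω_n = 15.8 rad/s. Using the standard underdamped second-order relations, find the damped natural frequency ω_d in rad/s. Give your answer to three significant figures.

ω_d ≈ 9.24 rad/s

ω_d = ω_n√(1−ζ²) = 15.8·√0.342 = 9.24 rad/s.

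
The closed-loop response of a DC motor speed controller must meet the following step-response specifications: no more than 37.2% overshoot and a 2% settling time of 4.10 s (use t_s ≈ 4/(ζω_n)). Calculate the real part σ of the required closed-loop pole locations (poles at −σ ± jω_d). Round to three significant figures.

σ ≈ 0.976

The settling-time spec alone fixes σ = ζω_n = 4/t_s = 4/4.10 = 0.976.
(Overshoot then fixes ζ = 0.300 and hence ω_d = σ·√(1−ζ²)/ζ = 3.10 rad/s.)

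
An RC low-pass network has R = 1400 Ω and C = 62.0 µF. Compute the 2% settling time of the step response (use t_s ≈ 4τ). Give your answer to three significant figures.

τ = RC = 1400 × 62.0 µF = 0.0868 s.
t_s ≈ 4τ = 0.347 s.

t_s ≈ 0.347 s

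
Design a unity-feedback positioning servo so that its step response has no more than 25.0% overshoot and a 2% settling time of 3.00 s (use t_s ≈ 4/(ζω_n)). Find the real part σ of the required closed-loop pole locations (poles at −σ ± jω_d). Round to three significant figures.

The settling-time spec alone fixes σ = ζω_n = 4/t_s = 4/3.00 = 1.33.
(Overshoot then fixes ζ = 0.404 and hence ω_d = σ·√(1−ζ²)/ζ = 3.02 rad/s.)

σ ≈ 1.33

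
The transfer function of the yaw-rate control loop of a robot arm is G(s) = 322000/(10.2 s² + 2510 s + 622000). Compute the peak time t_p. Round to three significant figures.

Dividing through by 10.2: denominator becomes s² + 246.1 s + 60980.
So ω_n = √60980 = 247 rad/s and ζ = 246.1/(2·247) = 0.498.
ω_d = 247·√(1 − 0.498²) = 214 rad/s. t_p = π/ω_d = 0.0147 s.

t_p ≈ 0.0147 s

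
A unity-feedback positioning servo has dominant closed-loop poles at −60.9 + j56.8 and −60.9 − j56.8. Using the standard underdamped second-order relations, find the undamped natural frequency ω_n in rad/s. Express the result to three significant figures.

ω_n ≈ 83.3 rad/s

The poles are at −σ ± jω_d with σ = 60.9 and ω_d = 56.8, so ω_n = √(σ²+ω_d²) = 83.3 rad/s and ζ = σ/ω_n = 0.731.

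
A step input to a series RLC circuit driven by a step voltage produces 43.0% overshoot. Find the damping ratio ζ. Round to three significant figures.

ζ ≈ 0.259

Inverting the overshoot relation: ζ = |ln 0.430|/√(π² + ln²0.430) = 0.259.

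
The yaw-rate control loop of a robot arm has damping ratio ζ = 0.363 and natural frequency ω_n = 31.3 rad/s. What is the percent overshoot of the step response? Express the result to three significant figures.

%OS ≈ 29.4%

For an underdamped second-order system, %OS = 100·exp(−πζ/√(1−ζ²)).
πζ/√(1−ζ²) = π·0.363/√(1−0.132) = 1.224, so %OS = 100·e^(−1.224) = 29.4%.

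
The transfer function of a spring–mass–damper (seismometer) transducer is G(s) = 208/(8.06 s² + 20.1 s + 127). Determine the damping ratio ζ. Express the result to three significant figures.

ζ ≈ 0.314

Dividing through by 8.06: denominator becomes s² + 2.494 s + 15.76.
So ω_n = √15.76 = 3.97 rad/s and ζ = 2.494/(2·3.97) = 0.314.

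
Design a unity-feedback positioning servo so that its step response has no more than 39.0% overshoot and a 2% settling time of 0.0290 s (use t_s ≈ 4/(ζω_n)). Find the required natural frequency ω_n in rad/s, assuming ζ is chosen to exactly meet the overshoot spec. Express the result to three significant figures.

ζ = −ln(OS)/√(π² + (ln OS)²). With OS = 0.390, ln OS = −0.9416 and ζ = 0.9416/3.280 = 0.287.
Then ω_n = 4/(ζ t_s) = 4/(0.287 × 0.0290) = 480 rad/s.

ω_n ≈ 480 rad/s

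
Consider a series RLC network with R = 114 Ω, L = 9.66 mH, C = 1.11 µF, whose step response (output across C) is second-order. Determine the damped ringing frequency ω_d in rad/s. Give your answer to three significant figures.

For a series RLC circuit (capacitor voltage as output), ω_n = 1/√(LC) = 1/√(9.66 mH · 1.11 µF) = 9660 rad/s.
ζ = (R/2)·√(C/L) = (114/2)·√(1.11 µF/9.66 mH) = 0.611.
ω_d = ω_n√(1−ζ²) = 7640 rad/s.

ω_d ≈ 7640 rad/s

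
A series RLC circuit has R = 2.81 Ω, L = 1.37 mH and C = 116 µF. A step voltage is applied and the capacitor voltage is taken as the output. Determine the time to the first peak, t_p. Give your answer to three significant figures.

For a series RLC circuit (capacitor voltage as output), ω_n = 1/√(LC) = 1/√(1.37 mH · 116 µF) = 2510 rad/s.
ζ = (R/2)·√(C/L) = (2.81/2)·√(116 µF/1.37 mH) = 0.409.
ω_d = ω_n√(1−ζ²) = 2290 rad/s. t_p = π/ω_d = 0.00137 s.

t_p ≈ 0.00137 s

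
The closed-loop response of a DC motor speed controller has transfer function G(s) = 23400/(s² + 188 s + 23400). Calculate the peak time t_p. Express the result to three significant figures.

Comparing the denominator to s² + 2ζω_n s + ω_n²: ω_n = √23400 = 153 rad/s, and 2ζω_n = 188 so ζ = 188/(2·153) = 0.614.
ω_d = 153·√(1 − 0.614²) = 121 rad/s. Then t_p = π/ω_d = 0.0260 s.

t_p ≈ 0.0260 s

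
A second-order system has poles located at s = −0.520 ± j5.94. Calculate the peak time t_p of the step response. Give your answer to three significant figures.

t_p = π/ω_d with ω_d = 5.94 (the imaginary part), so t_p = 0.529 s.

t_p ≈ 0.529 s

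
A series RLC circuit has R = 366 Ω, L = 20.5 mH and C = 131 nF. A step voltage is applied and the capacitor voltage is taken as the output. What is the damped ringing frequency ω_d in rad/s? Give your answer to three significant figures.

For a series RLC circuit (capacitor voltage as output), ω_n = 1/√(LC) = 1/√(20.5 mH · 131 nF) = 19300 rad/s.
ζ = (R/2)·√(C/L) = (366/2)·√(131 nF/20.5 mH) = 0.463.
ω_d = 19300·√(1 − 0.463²) = 17100 rad/s.

ω_d ≈ 17100 rad/s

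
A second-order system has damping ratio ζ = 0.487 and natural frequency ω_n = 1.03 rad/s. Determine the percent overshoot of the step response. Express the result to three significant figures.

For an underdamped second-order system, %OS = 100·exp(−πζ/√(1−ζ²)).
πζ/√(1−ζ²) = π·0.487/√(1−0.237) = 1.752, so %OS = 100·e^(−1.752) = 17.3%.

%OS ≈ 17.3%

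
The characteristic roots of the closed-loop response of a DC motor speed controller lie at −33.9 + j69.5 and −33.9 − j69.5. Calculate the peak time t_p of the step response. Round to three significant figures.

t_p = π/ω_d with ω_d = 69.5 (the imaginary part), so t_p = 0.0452 s.

t_p ≈ 0.0452 s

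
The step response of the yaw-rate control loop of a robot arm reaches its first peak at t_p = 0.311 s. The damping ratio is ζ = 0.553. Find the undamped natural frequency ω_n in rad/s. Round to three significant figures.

Peak time t_p = π/ω_d, so ω_d = π/t_p = π/0.311 = 10.1 rad/s.
ω_n = ω_d/√(1−ζ²) = 10.1/√0.694 = 12.1 rad/s.

ω_n ≈ 12.1 rad/s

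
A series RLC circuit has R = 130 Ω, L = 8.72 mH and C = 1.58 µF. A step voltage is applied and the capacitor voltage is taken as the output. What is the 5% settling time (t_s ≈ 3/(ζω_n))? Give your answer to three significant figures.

t_s ≈ 0.000402 s

For a series RLC circuit (capacitor voltage as output), ω_n = 1/√(LC) = 1/√(8.72 mH · 1.58 µF) = 8520 rad/s.
ζ = (R/2)·√(C/L) = (130/2)·√(1.58 µF/8.72 mH) = 0.875.
t_s ≈ 3/(ζω_n) = 0.000402 s.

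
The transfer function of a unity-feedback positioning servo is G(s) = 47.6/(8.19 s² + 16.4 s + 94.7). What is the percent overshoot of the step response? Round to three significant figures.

Dividing through by 8.19: denominator becomes s² + 2.002 s + 11.56.
So ω_n = √11.56 = 3.40 rad/s and ζ = 2.002/(2·3.40) = 0.294.
Overshoot: exp(−π·0.294/√(1−0.294²)) = 0.380, i.e. 38.0%.

%OS ≈ 38.0%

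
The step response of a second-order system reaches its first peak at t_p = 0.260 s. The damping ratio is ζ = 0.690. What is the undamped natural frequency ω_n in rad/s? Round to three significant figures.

Peak time t_p = π/ω_d, so ω_d = π/t_p = π/0.260 = 12.1 rad/s.
ω_n = ω_d/√(1−ζ²) = 12.1/√0.524 = 16.7 rad/s.

ω_n ≈ 16.7 rad/s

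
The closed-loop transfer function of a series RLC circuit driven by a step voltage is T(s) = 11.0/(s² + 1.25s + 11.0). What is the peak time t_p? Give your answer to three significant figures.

t_p ≈ 0.965 s

ω_n = √11.0 = 3.32 rad/s; ζ = 1.25/(2·3.32) = 0.188.
The damped frequency ω_d = ω_n√(1−ζ²) = 3.26 rad/s. Then t_p = π/ω_d = 0.965 s.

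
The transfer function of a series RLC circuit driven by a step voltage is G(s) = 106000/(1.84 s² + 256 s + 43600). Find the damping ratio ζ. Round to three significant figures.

Dividing through by 1.84: denominator becomes s² + 139.1 s + 23700.
So ω_n = √23700 = 154 rad/s and ζ = 139.1/(2·154) = 0.452.

ζ ≈ 0.452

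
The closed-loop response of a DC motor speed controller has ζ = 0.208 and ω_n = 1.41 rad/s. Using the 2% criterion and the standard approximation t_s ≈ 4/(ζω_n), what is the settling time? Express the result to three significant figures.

t_s ≈ 13.6 s

t_s ≈ 4/(ζω_n) = 4/(0.208 × 1.41) = 13.6 s.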